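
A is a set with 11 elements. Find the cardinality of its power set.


Number of subsets = 2^n
= 2^11
= 2048

|P(A)| = 2048


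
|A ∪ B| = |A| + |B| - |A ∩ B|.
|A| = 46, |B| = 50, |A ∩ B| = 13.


|A ∪ B| = |A| + |B| - |A ∩ B|
= 46 + 50 - 13
= 83

|A ∪ B| = 83


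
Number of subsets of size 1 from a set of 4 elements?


C(n,k) = n! / (k!(n-k)!)
C(4,1) = 4! / (1!3!)
= 4

C(4,1) = 4


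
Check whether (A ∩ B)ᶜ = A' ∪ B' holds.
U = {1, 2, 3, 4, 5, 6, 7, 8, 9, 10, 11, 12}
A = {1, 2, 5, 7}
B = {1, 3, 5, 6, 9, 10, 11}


LHS: A ∩ B = {1, 5}
(A ∩ B)' = U \ (A ∩ B) = {2, 3, 4, 6, 7, 8, 9, 10, 11, 12}
A' = {3, 4, 6, 8, 9, 10, 11, 12}, B' = {2, 4, 7, 8, 12}
Claimed RHS: A' ∪ B' = {2, 3, 4, 6, 7, 8, 9, 10, 11, 12}
Identity is VALID: LHS = RHS = {2, 3, 4, 6, 7, 8, 9, 10, 11, 12} ✓

Identity is valid. (A ∩ B)' = A' ∪ B' = {2, 3, 4, 6, 7, 8, 9, 10, 11, 12}


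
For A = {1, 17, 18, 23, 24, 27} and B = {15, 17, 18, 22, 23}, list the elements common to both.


A ∩ B = elements in both A and B
A = {1, 17, 18, 23, 24, 27}
B = {15, 17, 18, 22, 23}
A ∩ B = {17, 18, 23}

A ∩ B = {17, 18, 23}


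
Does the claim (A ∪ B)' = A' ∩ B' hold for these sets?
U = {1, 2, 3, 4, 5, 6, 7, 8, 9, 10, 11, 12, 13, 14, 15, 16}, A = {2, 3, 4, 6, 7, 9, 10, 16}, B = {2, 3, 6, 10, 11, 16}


LHS: A ∪ B = {2, 3, 4, 6, 7, 9, 10, 11, 16}
(A ∪ B)' = U \ (A ∪ B) = {1, 5, 8, 12, 13, 14, 15}
A' = {1, 5, 8, 11, 12, 13, 14, 15}, B' = {1, 4, 5, 7, 8, 9, 12, 13, 14, 15}
Claimed RHS: A' ∩ B' = {1, 5, 8, 12, 13, 14, 15}
Identity is VALID: LHS = RHS = {1, 5, 8, 12, 13, 14, 15} ✓

Identity is valid. (A ∪ B)' = A' ∩ B' = {1, 5, 8, 12, 13, 14, 15}


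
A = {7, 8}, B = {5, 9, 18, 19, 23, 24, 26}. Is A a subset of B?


A ⊆ B means every element of A is in B.
Elements in A not in B: {7, 8}
So A ⊄ B.

No, A ⊄ B


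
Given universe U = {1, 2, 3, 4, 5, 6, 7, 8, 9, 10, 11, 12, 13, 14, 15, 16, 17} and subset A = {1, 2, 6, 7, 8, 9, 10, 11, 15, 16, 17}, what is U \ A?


Aᶜ = U \ A = elements in U but not in A
U = {1, 2, 3, 4, 5, 6, 7, 8, 9, 10, 11, 12, 13, 14, 15, 16, 17}
A = {1, 2, 6, 7, 8, 9, 10, 11, 15, 16, 17}
Aᶜ = {3, 4, 5, 12, 13, 14}

Aᶜ = {3, 4, 5, 12, 13, 14}


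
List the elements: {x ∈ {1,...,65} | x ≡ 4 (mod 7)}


Checking each candidate:
Condition: x in {1,...,65} with x ≡ 4 (mod 7)
Result = {4, 11, 18, 25, 32, 39, 46, 53, 60}

{4, 11, 18, 25, 32, 39, 46, 53, 60}


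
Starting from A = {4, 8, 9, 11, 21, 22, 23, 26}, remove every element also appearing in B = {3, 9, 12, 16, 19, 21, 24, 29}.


A \ B = elements in A but not in B
A = {4, 8, 9, 11, 21, 22, 23, 26}
B = {3, 9, 12, 16, 19, 21, 24, 29}
Remove from A any elements in B
A \ B = {4, 8, 11, 22, 23, 26}

A \ B = {4, 8, 11, 22, 23, 26}


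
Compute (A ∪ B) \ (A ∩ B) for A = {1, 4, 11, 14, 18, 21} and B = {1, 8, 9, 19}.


A △ B = (A \ B) ∪ (B \ A) = elements in exactly one of A or B
A \ B = {4, 11, 14, 18, 21}
B \ A = {8, 9, 19}
A △ B = {4, 8, 9, 11, 14, 18, 19, 21}

A △ B = {4, 8, 9, 11, 14, 18, 19, 21}


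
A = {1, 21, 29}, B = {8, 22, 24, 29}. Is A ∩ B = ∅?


Disjoint means A ∩ B = ∅.
A ∩ B = {29}
A ∩ B ≠ ∅, so A and B are NOT disjoint.

No, A and B are not disjoint (A ∩ B = {29})


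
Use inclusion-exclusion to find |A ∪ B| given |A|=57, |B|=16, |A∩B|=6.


|A ∪ B| = |A| + |B| - |A ∩ B|
= 57 + 16 - 6
= 67

|A ∪ B| = 67


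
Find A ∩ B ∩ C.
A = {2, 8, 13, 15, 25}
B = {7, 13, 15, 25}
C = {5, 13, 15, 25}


A ∩ B = {13, 15, 25}
(A ∩ B) ∩ C = {13, 15, 25}

A ∩ B ∩ C = {13, 15, 25}


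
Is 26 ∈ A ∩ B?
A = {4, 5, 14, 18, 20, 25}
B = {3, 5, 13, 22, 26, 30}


A = {4, 5, 14, 18, 20, 25}, B = {3, 5, 13, 22, 26, 30}
A ∩ B = elements in both A and B
A ∩ B = {5}
Checking if 26 ∈ A ∩ B
26 is not in A ∩ B → False

26 ∉ A ∩ B


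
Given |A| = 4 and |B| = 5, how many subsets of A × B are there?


A relation from A to B is any subset of A × B.
|A × B| = 4 × 5 = 20
# relations = 2^|A × B| = 2^20 = 1048576

Number of relations = 1048576


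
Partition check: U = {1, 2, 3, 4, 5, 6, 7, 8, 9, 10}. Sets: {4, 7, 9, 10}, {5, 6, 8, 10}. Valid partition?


A partition requires: (1) non-empty parts, (2) pairwise disjoint, (3) union = U
Parts: {4, 7, 9, 10}, {5, 6, 8, 10}
Union of parts: {4, 5, 6, 7, 8, 9, 10}
U = {1, 2, 3, 4, 5, 6, 7, 8, 9, 10}
All non-empty? True
Pairwise disjoint? False
Covers U? False

No, not a valid partition


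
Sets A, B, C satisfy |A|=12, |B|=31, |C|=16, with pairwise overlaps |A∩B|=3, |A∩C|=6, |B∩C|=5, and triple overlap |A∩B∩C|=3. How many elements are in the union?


|A∪B∪C| = |A|+|B|+|C| - |A∩B|-|A∩C|-|B∩C| + |A∩B∩C|
= 12+31+16 - 3-6-5 + 3
= 59 - 14 + 3
= 48

|A ∪ B ∪ C| = 48


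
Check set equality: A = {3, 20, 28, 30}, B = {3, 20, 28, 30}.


Two sets are equal iff they have exactly the same elements.
A = {3, 20, 28, 30}
B = {3, 20, 28, 30}
Same elements → A = B

Yes, A = B


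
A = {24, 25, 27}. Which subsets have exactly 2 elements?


|A| = 3, so A has C(3,2) = 3 subsets of size 2.
Enumerate by choosing 2 elements from A at a time:
{24, 25}, {24, 27}, {25, 27}

2-element subsets (3 total): {24, 25}, {24, 27}, {25, 27}


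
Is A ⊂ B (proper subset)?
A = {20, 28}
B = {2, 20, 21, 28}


A ⊂ B requires: A ⊆ B AND A ≠ B.
A ⊆ B? Yes
A = B? No
A ⊂ B: Yes (A is a proper subset of B)

Yes, A ⊂ B


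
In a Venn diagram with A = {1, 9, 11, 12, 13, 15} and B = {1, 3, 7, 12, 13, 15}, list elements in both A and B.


A = {1, 9, 11, 12, 13, 15}
B = {1, 3, 7, 12, 13, 15}
Region: in both A and B
Elements: {1, 12, 13, 15}

Elements in both A and B: {1, 12, 13, 15}


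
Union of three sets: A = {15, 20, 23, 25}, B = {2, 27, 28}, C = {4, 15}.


A ∪ B = {2, 15, 20, 23, 25, 27, 28}
(A ∪ B) ∪ C = {2, 4, 15, 20, 23, 25, 27, 28}

A ∪ B ∪ C = {2, 4, 15, 20, 23, 25, 27, 28}


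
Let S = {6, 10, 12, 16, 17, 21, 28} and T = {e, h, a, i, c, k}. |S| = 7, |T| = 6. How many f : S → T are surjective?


n = |S| = 7, k = |T| = 6. Surjections via inclusion-exclusion:
S(n,k) = Σ(-1)^i × C(k,i) × (k-i)^n, i=0 to k
i=0: (-1)^0×C(6,0)×6^7 = 279936
i=1: (-1)^1×C(6,1)×5^7 = -468750
i=2: (-1)^2×C(6,2)×4^7 = 245760
i=3: (-1)^3×C(6,3)×3^7 = -43740
i=4: (-1)^4×C(6,4)×2^7 = 1920
i=5: (-1)^5×C(6,5)×1^7 = -6
i=6: (-1)^6×C(6,6)×0^7 = 0
Total = 15120

Number of surjections = 15120


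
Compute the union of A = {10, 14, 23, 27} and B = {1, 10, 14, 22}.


A ∪ B = all elements in A or B (or both)
A = {10, 14, 23, 27}
B = {1, 10, 14, 22}
A ∪ B = {1, 10, 14, 22, 23, 27}

A ∪ B = {1, 10, 14, 22, 23, 27}


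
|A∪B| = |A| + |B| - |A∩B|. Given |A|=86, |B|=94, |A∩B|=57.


|A ∪ B| = |A| + |B| - |A ∩ B|
= 86 + 94 - 57
= 123

|A ∪ B| = 123


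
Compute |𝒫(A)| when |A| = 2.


Number of subsets = 2^n
= 2^2
= 4

|P(A)| = 4


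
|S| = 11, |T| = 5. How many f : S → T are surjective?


n = |S| = 11, k = |T| = 5. Surjections via inclusion-exclusion:
S(n,k) = Σ(-1)^i × C(k,i) × (k-i)^n, i=0 to k
i=0: (-1)^0×C(5,0)×5^11 = 48828125
i=1: (-1)^1×C(5,1)×4^11 = -20971520
i=2: (-1)^2×C(5,2)×3^11 = 1771470
i=3: (-1)^3×C(5,3)×2^11 = -20480
i=4: (-1)^4×C(5,4)×1^11 = 5
i=5: (-1)^5×C(5,5)×0^11 = 0
Total = 29607600

Number of surjections = 29607600


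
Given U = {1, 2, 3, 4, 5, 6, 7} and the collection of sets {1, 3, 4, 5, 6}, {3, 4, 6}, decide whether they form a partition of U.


A partition requires: (1) non-empty parts, (2) pairwise disjoint, (3) union = U
Parts: {1, 3, 4, 5, 6}, {3, 4, 6}
Union of parts: {1, 3, 4, 5, 6}
U = {1, 2, 3, 4, 5, 6, 7}
All non-empty? True
Pairwise disjoint? False
Covers U? False

No, not a valid partition


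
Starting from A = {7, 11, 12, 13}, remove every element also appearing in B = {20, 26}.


A \ B = elements in A but not in B
A = {7, 11, 12, 13}
B = {20, 26}
Remove from A any elements in B
A \ B = {7, 11, 12, 13}

A \ B = {7, 11, 12, 13}


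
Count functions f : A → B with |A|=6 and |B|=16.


Each of |A| = 6 inputs maps to any of |B| = 16 outputs.
# functions = |B|^|A| = 16^6
= 16777216

Number of functions = 16777216


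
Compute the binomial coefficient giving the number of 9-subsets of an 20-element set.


C(n,k) = n! / (k!(n-k)!)
C(20,9) = 20! / (9!11!)
= 167960

C(20,9) = 167960


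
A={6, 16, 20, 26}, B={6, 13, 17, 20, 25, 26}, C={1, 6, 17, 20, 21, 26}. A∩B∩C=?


A ∩ B = {6, 20, 26}
(A ∩ B) ∩ C = {6, 20, 26}

A ∩ B ∩ C = {6, 20, 26}


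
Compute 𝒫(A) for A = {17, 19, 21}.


|A| = 3, so |P(A)| = 2^3 = 8
Enumerate subsets by cardinality (0 to 3):
∅, {17}, {19}, {21}, {17, 19}, {17, 21}, {19, 21}, {17, 19, 21}

P(A) has 8 subsets: ∅, {17}, {19}, {21}, {17, 19}, {17, 21}, {19, 21}, {17, 19, 21}


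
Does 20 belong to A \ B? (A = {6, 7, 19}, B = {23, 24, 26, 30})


A = {6, 7, 19}, B = {23, 24, 26, 30}
A \ B = elements in A but not in B
A \ B = {6, 7, 19}
Checking if 20 ∈ A \ B
20 is not in A \ B → False

20 ∉ A \ B


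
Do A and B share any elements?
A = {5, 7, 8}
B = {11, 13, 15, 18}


Disjoint means A ∩ B = ∅.
A ∩ B = ∅
A ∩ B = ∅, so A and B are disjoint.

No — A and B share no elements (A ∩ B = ∅), so they are disjoint


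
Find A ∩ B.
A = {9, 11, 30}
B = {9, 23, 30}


A ∩ B = elements in both A and B
A = {9, 11, 30}
B = {9, 23, 30}
A ∩ B = {9, 30}

A ∩ B = {9, 30}


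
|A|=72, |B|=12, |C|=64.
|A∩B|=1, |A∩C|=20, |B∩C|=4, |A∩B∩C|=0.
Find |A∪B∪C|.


|A∪B∪C| = |A|+|B|+|C| - |A∩B|-|A∩C|-|B∩C| + |A∩B∩C|
= 72+12+64 - 1-20-4 + 0
= 148 - 25 + 0
= 123

|A ∪ B ∪ C| = 123


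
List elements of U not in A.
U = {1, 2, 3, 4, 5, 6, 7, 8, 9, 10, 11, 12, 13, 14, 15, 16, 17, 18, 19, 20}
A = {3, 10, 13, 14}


Aᶜ = U \ A = elements in U but not in A
U = {1, 2, 3, 4, 5, 6, 7, 8, 9, 10, 11, 12, 13, 14, 15, 16, 17, 18, 19, 20}
A = {3, 10, 13, 14}
Aᶜ = {1, 2, 4, 5, 6, 7, 8, 9, 11, 12, 15, 16, 17, 18, 19, 20}

Aᶜ = {1, 2, 4, 5, 6, 7, 8, 9, 11, 12, 15, 16, 17, 18, 19, 20}


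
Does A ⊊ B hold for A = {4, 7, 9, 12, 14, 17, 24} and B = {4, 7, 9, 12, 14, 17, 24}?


A ⊂ B requires: A ⊆ B AND A ≠ B.
A ⊆ B? Yes
A = B? Yes
A = B, so A is not a PROPER subset.

No, A is not a proper subset of B


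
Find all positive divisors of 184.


Checking each candidate:
Condition: positive divisors of 184
Result = {1, 2, 4, 8, 23, 46, 92, 184}

{1, 2, 4, 8, 23, 46, 92, 184}


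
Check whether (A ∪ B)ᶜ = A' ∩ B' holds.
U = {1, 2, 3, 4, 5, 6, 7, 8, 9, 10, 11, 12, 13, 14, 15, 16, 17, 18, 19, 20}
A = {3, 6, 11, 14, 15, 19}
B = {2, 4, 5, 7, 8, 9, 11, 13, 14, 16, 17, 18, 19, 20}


LHS: A ∪ B = {2, 3, 4, 5, 6, 7, 8, 9, 11, 13, 14, 15, 16, 17, 18, 19, 20}
(A ∪ B)' = U \ (A ∪ B) = {1, 10, 12}
A' = {1, 2, 4, 5, 7, 8, 9, 10, 12, 13, 16, 17, 18, 20}, B' = {1, 3, 6, 10, 12, 15}
Claimed RHS: A' ∩ B' = {1, 10, 12}
Identity is VALID: LHS = RHS = {1, 10, 12} ✓

Identity is valid. (A ∪ B)' = A' ∩ B' = {1, 10, 12}


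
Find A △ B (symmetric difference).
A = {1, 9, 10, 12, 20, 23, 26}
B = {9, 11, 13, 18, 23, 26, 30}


A △ B = (A \ B) ∪ (B \ A) = elements in exactly one of A or B
A \ B = {1, 10, 12, 20}
B \ A = {11, 13, 18, 30}
A △ B = {1, 10, 11, 12, 13, 18, 20, 30}

A △ B = {1, 10, 11, 12, 13, 18, 20, 30}


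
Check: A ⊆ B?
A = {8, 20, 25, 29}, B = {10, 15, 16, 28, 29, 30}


A ⊆ B means every element of A is in B.
Elements in A not in B: {8, 20, 25}
So A ⊄ B.

No, A ⊄ B


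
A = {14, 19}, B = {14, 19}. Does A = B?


Two sets are equal iff they have exactly the same elements.
A = {14, 19}
B = {14, 19}
Same elements → A = B

Yes, A = B


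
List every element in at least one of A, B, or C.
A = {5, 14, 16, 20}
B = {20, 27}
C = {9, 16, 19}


A ∪ B = {5, 14, 16, 20, 27}
(A ∪ B) ∪ C = {5, 9, 14, 16, 19, 20, 27}

A ∪ B ∪ C = {5, 9, 14, 16, 19, 20, 27}


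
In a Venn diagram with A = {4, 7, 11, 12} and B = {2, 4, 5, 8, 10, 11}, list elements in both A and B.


A = {4, 7, 11, 12}
B = {2, 4, 5, 8, 10, 11}
Region: in both A and B
Elements: {4, 11}

Elements in both A and B: {4, 11}


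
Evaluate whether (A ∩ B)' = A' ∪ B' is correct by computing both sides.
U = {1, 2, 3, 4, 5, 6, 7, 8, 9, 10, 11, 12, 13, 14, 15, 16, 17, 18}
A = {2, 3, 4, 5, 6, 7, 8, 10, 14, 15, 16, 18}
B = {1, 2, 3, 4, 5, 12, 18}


LHS: A ∩ B = {2, 3, 4, 5, 18}
(A ∩ B)' = U \ (A ∩ B) = {1, 6, 7, 8, 9, 10, 11, 12, 13, 14, 15, 16, 17}
A' = {1, 9, 11, 12, 13, 17}, B' = {6, 7, 8, 9, 10, 11, 13, 14, 15, 16, 17}
Claimed RHS: A' ∪ B' = {1, 6, 7, 8, 9, 10, 11, 12, 13, 14, 15, 16, 17}
Identity is VALID: LHS = RHS = {1, 6, 7, 8, 9, 10, 11, 12, 13, 14, 15, 16, 17} ✓

Identity is valid. (A ∩ B)' = A' ∪ B' = {1, 6, 7, 8, 9, 10, 11, 12, 13, 14, 15, 16, 17}


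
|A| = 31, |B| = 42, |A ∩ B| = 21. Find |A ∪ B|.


|A ∪ B| = |A| + |B| - |A ∩ B|
= 31 + 42 - 21
= 52

|A ∪ B| = 52


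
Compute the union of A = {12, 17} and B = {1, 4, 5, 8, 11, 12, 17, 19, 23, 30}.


A ∪ B = all elements in A or B (or both)
A = {12, 17}
B = {1, 4, 5, 8, 11, 12, 17, 19, 23, 30}
A ∪ B = {1, 4, 5, 8, 11, 12, 17, 19, 23, 30}

A ∪ B = {1, 4, 5, 8, 11, 12, 17, 19, 23, 30}


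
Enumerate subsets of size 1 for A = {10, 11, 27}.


|A| = 3, so A has C(3,1) = 3 subsets of size 1.
Enumerate by choosing 1 elements from A at a time:
{10}, {11}, {27}

1-element subsets (3 total): {10}, {11}, {27}


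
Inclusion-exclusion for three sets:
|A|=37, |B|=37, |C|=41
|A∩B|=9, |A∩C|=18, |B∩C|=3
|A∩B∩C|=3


|A∪B∪C| = |A|+|B|+|C| - |A∩B|-|A∩C|-|B∩C| + |A∩B∩C|
= 37+37+41 - 9-18-3 + 3
= 115 - 30 + 3
= 88

|A ∪ B ∪ C| = 88


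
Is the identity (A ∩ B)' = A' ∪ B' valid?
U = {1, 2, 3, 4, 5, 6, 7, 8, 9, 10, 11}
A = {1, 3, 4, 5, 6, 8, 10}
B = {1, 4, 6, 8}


LHS: A ∩ B = {1, 4, 6, 8}
(A ∩ B)' = U \ (A ∩ B) = {2, 3, 5, 7, 9, 10, 11}
A' = {2, 7, 9, 11}, B' = {2, 3, 5, 7, 9, 10, 11}
Claimed RHS: A' ∪ B' = {2, 3, 5, 7, 9, 10, 11}
Identity is VALID: LHS = RHS = {2, 3, 5, 7, 9, 10, 11} ✓

Identity is valid. (A ∩ B)' = A' ∪ B' = {2, 3, 5, 7, 9, 10, 11}


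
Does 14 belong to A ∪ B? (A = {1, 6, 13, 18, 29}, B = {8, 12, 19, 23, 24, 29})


A = {1, 6, 13, 18, 29}, B = {8, 12, 19, 23, 24, 29}
A ∪ B = all elements in A or B
A ∪ B = {1, 6, 8, 12, 13, 18, 19, 23, 24, 29}
Checking if 14 ∈ A ∪ B
14 is not in A ∪ B → False

14 ∉ A ∪ B


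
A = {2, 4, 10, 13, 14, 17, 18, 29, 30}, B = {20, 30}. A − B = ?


A \ B = elements in A but not in B
A = {2, 4, 10, 13, 14, 17, 18, 29, 30}
B = {20, 30}
Remove from A any elements in B
A \ B = {2, 4, 10, 13, 14, 17, 18, 29}

A \ B = {2, 4, 10, 13, 14, 17, 18, 29}


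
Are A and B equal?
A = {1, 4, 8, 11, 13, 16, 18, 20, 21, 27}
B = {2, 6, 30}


Two sets are equal iff they have exactly the same elements.
A = {1, 4, 8, 11, 13, 16, 18, 20, 21, 27}
B = {2, 6, 30}
Differences: {1, 2, 4, 6, 8, 11, 13, 16, 18, 20, 21, 27, 30}
A ≠ B

No, A ≠ B


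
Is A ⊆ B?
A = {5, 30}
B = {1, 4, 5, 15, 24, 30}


A ⊆ B means every element of A is in B.
All elements of A are in B.
So A ⊆ B.

Yes, A ⊆ B


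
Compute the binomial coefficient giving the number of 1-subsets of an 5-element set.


C(n,k) = n! / (k!(n-k)!)
C(5,1) = 5! / (1!4!)
= 5

C(5,1) = 5


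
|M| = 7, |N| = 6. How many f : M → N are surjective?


n = |M| = 7, k = |N| = 6. Surjections via inclusion-exclusion:
S(n,k) = Σ(-1)^i × C(k,i) × (k-i)^n, i=0 to k
i=0: (-1)^0×C(6,0)×6^7 = 279936
i=1: (-1)^1×C(6,1)×5^7 = -468750
i=2: (-1)^2×C(6,2)×4^7 = 245760
i=3: (-1)^3×C(6,3)×3^7 = -43740
i=4: (-1)^4×C(6,4)×2^7 = 1920
i=5: (-1)^5×C(6,5)×1^7 = -6
i=6: (-1)^6×C(6,6)×0^7 = 0
Total = 15120

Number of surjections = 15120


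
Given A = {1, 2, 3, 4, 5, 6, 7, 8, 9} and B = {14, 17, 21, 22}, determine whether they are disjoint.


Disjoint means A ∩ B = ∅.
A ∩ B = ∅
A ∩ B = ∅, so A and B are disjoint.

Yes, A and B are disjoint


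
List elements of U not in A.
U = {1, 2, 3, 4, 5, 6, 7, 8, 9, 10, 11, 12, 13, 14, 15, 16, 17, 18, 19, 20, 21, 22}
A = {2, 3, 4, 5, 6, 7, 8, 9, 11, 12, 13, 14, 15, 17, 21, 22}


Aᶜ = U \ A = elements in U but not in A
U = {1, 2, 3, 4, 5, 6, 7, 8, 9, 10, 11, 12, 13, 14, 15, 16, 17, 18, 19, 20, 21, 22}
A = {2, 3, 4, 5, 6, 7, 8, 9, 11, 12, 13, 14, 15, 17, 21, 22}
Aᶜ = {1, 10, 16, 18, 19, 20}

Aᶜ = {1, 10, 16, 18, 19, 20}


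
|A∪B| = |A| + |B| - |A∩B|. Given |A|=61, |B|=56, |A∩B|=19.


|A ∪ B| = |A| + |B| - |A ∩ B|
= 61 + 56 - 19
= 98

|A ∪ B| = 98


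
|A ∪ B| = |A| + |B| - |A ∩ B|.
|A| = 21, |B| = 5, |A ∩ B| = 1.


|A ∪ B| = |A| + |B| - |A ∩ B|
= 21 + 5 - 1
= 25

|A ∪ B| = 25


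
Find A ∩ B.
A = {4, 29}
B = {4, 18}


A ∩ B = elements in both A and B
A = {4, 29}
B = {4, 18}
A ∩ B = {4}

A ∩ B = {4}


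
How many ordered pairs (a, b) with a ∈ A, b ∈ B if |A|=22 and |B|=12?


|A × B| = |A| × |B|
= 22 × 12
= 264

|A × B| = 264


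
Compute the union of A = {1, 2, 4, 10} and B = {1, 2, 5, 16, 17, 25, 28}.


A ∪ B = all elements in A or B (or both)
A = {1, 2, 4, 10}
B = {1, 2, 5, 16, 17, 25, 28}
A ∪ B = {1, 2, 4, 5, 10, 16, 17, 25, 28}

A ∪ B = {1, 2, 4, 5, 10, 16, 17, 25, 28}


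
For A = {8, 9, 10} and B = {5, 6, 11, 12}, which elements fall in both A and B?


A = {8, 9, 10}
B = {5, 6, 11, 12}
Region: in both A and B
Elements: ∅

Elements in both A and B: ∅


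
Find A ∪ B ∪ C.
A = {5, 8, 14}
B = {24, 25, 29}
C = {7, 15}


A ∪ B = {5, 8, 14, 24, 25, 29}
(A ∪ B) ∪ C = {5, 7, 8, 14, 15, 24, 25, 29}

A ∪ B ∪ C = {5, 7, 8, 14, 15, 24, 25, 29}


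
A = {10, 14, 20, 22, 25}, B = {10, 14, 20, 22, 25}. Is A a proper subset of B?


A ⊂ B requires: A ⊆ B AND A ≠ B.
A ⊆ B? Yes
A = B? Yes
A = B, so A is not a PROPER subset.

No, A is not a proper subset of B


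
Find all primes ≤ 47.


Checking each candidate:
Condition: primes ≤ 47
Result = {2, 3, 5, 7, 11, 13, 17, 19, 23, 29, 31, 37, 41, 43, 47}

{2, 3, 5, 7, 11, 13, 17, 19, 23, 29, 31, 37, 41, 43, 47}


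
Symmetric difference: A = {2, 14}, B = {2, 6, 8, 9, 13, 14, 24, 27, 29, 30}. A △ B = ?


A △ B = (A \ B) ∪ (B \ A) = elements in exactly one of A or B
A \ B = ∅
B \ A = {6, 8, 9, 13, 24, 27, 29, 30}
A △ B = {6, 8, 9, 13, 24, 27, 29, 30}

A △ B = {6, 8, 9, 13, 24, 27, 29, 30}


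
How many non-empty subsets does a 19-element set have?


Total subsets = 2^n = 2^19 = 524288
Non-empty subsets exclude the empty set: 2^n - 1
= 524288 - 1
= 524287

Number of non-empty subsets = 524287


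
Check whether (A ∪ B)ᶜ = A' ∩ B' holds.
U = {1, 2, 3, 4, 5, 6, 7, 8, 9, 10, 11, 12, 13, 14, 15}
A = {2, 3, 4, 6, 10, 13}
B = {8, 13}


LHS: A ∪ B = {2, 3, 4, 6, 8, 10, 13}
(A ∪ B)' = U \ (A ∪ B) = {1, 5, 7, 9, 11, 12, 14, 15}
A' = {1, 5, 7, 8, 9, 11, 12, 14, 15}, B' = {1, 2, 3, 4, 5, 6, 7, 9, 10, 11, 12, 14, 15}
Claimed RHS: A' ∩ B' = {1, 5, 7, 9, 11, 12, 14, 15}
Identity is VALID: LHS = RHS = {1, 5, 7, 9, 11, 12, 14, 15} ✓

Identity is valid. (A ∪ B)' = A' ∩ B' = {1, 5, 7, 9, 11, 12, 14, 15}


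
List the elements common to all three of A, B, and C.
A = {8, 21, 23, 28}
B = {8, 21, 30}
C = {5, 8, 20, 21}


A ∩ B = {8, 21}
(A ∩ B) ∩ C = {8, 21}

A ∩ B ∩ C = {8, 21}


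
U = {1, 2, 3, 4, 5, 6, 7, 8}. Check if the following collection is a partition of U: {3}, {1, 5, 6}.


A partition requires: (1) non-empty parts, (2) pairwise disjoint, (3) union = U
Parts: {3}, {1, 5, 6}
Union of parts: {1, 3, 5, 6}
U = {1, 2, 3, 4, 5, 6, 7, 8}
All non-empty? True
Pairwise disjoint? True
Covers U? False

No, not a valid partition


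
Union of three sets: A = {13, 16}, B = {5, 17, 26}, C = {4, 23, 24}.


A ∪ B = {5, 13, 16, 17, 26}
(A ∪ B) ∪ C = {4, 5, 13, 16, 17, 23, 24, 26}

A ∪ B ∪ C = {4, 5, 13, 16, 17, 23, 24, 26}


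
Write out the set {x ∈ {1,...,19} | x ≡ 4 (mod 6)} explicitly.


Checking each candidate:
Condition: x in {1,...,19} with x ≡ 4 (mod 6)
Result = {4, 10, 16}

{4, 10, 16}


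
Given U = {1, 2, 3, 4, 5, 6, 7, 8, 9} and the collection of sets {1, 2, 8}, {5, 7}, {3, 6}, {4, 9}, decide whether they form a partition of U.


A partition requires: (1) non-empty parts, (2) pairwise disjoint, (3) union = U
Parts: {1, 2, 8}, {5, 7}, {3, 6}, {4, 9}
Union of parts: {1, 2, 3, 4, 5, 6, 7, 8, 9}
U = {1, 2, 3, 4, 5, 6, 7, 8, 9}
All non-empty? True
Pairwise disjoint? True
Covers U? True

Yes, valid partition


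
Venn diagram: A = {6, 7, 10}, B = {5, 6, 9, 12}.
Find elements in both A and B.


A = {6, 7, 10}
B = {5, 6, 9, 12}
Region: in both A and B
Elements: {6}

Elements in both A and B: {6}


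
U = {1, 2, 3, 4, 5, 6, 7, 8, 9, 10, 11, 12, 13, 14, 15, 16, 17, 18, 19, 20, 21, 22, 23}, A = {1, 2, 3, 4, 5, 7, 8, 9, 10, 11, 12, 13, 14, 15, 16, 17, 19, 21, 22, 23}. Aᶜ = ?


Aᶜ = U \ A = elements in U but not in A
U = {1, 2, 3, 4, 5, 6, 7, 8, 9, 10, 11, 12, 13, 14, 15, 16, 17, 18, 19, 20, 21, 22, 23}
A = {1, 2, 3, 4, 5, 7, 8, 9, 10, 11, 12, 13, 14, 15, 16, 17, 19, 21, 22, 23}
Aᶜ = {6, 18, 20}

Aᶜ = {6, 18, 20}


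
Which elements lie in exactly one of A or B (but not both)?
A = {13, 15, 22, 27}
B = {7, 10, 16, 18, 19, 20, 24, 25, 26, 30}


A △ B = (A \ B) ∪ (B \ A) = elements in exactly one of A or B
A \ B = {13, 15, 22, 27}
B \ A = {7, 10, 16, 18, 19, 20, 24, 25, 26, 30}
A △ B = {7, 10, 13, 15, 16, 18, 19, 20, 22, 24, 25, 26, 27, 30}

A △ B = {7, 10, 13, 15, 16, 18, 19, 20, 22, 24, 25, 26, 27, 30}


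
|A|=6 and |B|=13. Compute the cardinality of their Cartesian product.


|A × B| = |A| × |B|
= 6 × 13
= 78

|A × B| = 78


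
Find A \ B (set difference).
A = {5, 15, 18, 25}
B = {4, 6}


A \ B = elements in A but not in B
A = {5, 15, 18, 25}
B = {4, 6}
Remove from A any elements in B
A \ B = {5, 15, 18, 25}

A \ B = {5, 15, 18, 25}


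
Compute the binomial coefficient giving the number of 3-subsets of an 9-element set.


C(n,k) = n! / (k!(n-k)!)
C(9,3) = 9! / (3!6!)
= 84

C(9,3) = 84


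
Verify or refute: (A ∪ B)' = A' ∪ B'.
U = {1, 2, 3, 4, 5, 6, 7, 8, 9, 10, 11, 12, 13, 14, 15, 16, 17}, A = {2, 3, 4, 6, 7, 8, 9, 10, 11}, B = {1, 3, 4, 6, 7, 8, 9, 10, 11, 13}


LHS: A ∪ B = {1, 2, 3, 4, 6, 7, 8, 9, 10, 11, 13}
(A ∪ B)' = U \ (A ∪ B) = {5, 12, 14, 15, 16, 17}
A' = {1, 5, 12, 13, 14, 15, 16, 17}, B' = {2, 5, 12, 14, 15, 16, 17}
Claimed RHS: A' ∪ B' = {1, 2, 5, 12, 13, 14, 15, 16, 17}
Identity is INVALID: LHS = {5, 12, 14, 15, 16, 17} but the RHS claimed here equals {1, 2, 5, 12, 13, 14, 15, 16, 17}. The correct form is (A ∪ B)' = A' ∩ B'.

Identity is invalid: (A ∪ B)' = {5, 12, 14, 15, 16, 17} but A' ∪ B' = {1, 2, 5, 12, 13, 14, 15, 16, 17}. The correct De Morgan law is (A ∪ B)' = A' ∩ B'.


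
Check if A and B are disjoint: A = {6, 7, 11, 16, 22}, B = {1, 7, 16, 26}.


Disjoint means A ∩ B = ∅.
A ∩ B = {7, 16}
A ∩ B ≠ ∅, so A and B are NOT disjoint.

No, A and B are not disjoint (A ∩ B = {7, 16})


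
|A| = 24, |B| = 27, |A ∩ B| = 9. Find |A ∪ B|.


|A ∪ B| = |A| + |B| - |A ∩ B|
= 24 + 27 - 9
= 42

|A ∪ B| = 42


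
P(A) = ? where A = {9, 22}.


|A| = 2, so |P(A)| = 2^2 = 4
Enumerate subsets by cardinality (0 to 2):
∅, {9}, {22}, {9, 22}

P(A) has 4 subsets: ∅, {9}, {22}, {9, 22}


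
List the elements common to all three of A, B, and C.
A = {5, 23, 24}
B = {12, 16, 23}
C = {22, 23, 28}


A ∩ B = {23}
(A ∩ B) ∩ C = {23}

A ∩ B ∩ C = {23}


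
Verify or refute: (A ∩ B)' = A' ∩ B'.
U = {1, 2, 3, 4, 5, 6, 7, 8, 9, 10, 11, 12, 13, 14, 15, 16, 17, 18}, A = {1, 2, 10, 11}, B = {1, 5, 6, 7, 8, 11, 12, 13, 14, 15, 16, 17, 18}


LHS: A ∩ B = {1, 11}
(A ∩ B)' = U \ (A ∩ B) = {2, 3, 4, 5, 6, 7, 8, 9, 10, 12, 13, 14, 15, 16, 17, 18}
A' = {3, 4, 5, 6, 7, 8, 9, 12, 13, 14, 15, 16, 17, 18}, B' = {2, 3, 4, 9, 10}
Claimed RHS: A' ∩ B' = {3, 4, 9}
Identity is INVALID: LHS = {2, 3, 4, 5, 6, 7, 8, 9, 10, 12, 13, 14, 15, 16, 17, 18} but the RHS claimed here equals {3, 4, 9}. The correct form is (A ∩ B)' = A' ∪ B'.

Identity is invalid: (A ∩ B)' = {2, 3, 4, 5, 6, 7, 8, 9, 10, 12, 13, 14, 15, 16, 17, 18} but A' ∩ B' = {3, 4, 9}. The correct De Morgan law is (A ∩ B)' = A' ∪ B'.


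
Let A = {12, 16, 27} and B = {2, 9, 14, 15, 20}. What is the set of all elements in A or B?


A ∪ B = all elements in A or B (or both)
A = {12, 16, 27}
B = {2, 9, 14, 15, 20}
A ∪ B = {2, 9, 12, 14, 15, 16, 20, 27}

A ∪ B = {2, 9, 12, 14, 15, 16, 20, 27}


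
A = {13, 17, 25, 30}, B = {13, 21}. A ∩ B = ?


A ∩ B = elements in both A and B
A = {13, 17, 25, 30}
B = {13, 21}
A ∩ B = {13}

A ∩ B = {13}


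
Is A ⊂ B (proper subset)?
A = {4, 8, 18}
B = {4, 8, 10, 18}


A ⊂ B requires: A ⊆ B AND A ≠ B.
A ⊆ B? Yes
A = B? No
A ⊂ B: Yes (A is a proper subset of B)

Yes, A ⊂ B


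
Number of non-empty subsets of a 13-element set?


Total subsets = 2^n = 2^13 = 8192
Non-empty subsets exclude the empty set: 2^n - 1
= 8192 - 1
= 8191

Number of non-empty subsets = 8191


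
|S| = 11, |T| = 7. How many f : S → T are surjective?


n = |S| = 11, k = |T| = 7. Surjections via inclusion-exclusion:
S(n,k) = Σ(-1)^i × C(k,i) × (k-i)^n, i=0 to k
i=0: (-1)^0×C(7,0)×7^11 = 1977326743
i=1: (-1)^1×C(7,1)×6^11 = -2539579392
i=2: (-1)^2×C(7,2)×5^11 = 1025390625
i=3: (-1)^3×C(7,3)×4^11 = -146800640
i=4: (-1)^4×C(7,4)×3^11 = 6200145
i=5: (-1)^5×C(7,5)×2^11 = -43008
i=6: (-1)^6×C(7,6)×1^11 = 7
i=7: (-1)^7×C(7,7)×0^11 = 0
Total = 322494480

Number of surjections = 322494480


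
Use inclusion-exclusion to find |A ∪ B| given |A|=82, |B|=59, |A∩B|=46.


|A ∪ B| = |A| + |B| - |A ∩ B|
= 82 + 59 - 46
= 95

|A ∪ B| = 95


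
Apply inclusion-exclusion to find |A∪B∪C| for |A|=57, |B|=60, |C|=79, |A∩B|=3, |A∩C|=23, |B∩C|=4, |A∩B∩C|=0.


|A∪B∪C| = |A|+|B|+|C| - |A∩B|-|A∩C|-|B∩C| + |A∩B∩C|
= 57+60+79 - 3-23-4 + 0
= 196 - 30 + 0
= 166

|A ∪ B ∪ C| = 166


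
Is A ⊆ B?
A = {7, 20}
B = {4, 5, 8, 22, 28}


A ⊆ B means every element of A is in B.
Elements in A not in B: {7, 20}
So A ⊄ B.

No, A ⊄ B


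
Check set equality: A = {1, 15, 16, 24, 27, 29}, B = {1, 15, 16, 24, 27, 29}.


Two sets are equal iff they have exactly the same elements.
A = {1, 15, 16, 24, 27, 29}
B = {1, 15, 16, 24, 27, 29}
Same elements → A = B

Yes, A = B


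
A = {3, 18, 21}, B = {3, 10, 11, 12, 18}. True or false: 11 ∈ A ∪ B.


A = {3, 18, 21}, B = {3, 10, 11, 12, 18}
A ∪ B = all elements in A or B
A ∪ B = {3, 10, 11, 12, 18, 21}
Checking if 11 ∈ A ∪ B
11 is in A ∪ B → True

11 ∈ A ∪ B


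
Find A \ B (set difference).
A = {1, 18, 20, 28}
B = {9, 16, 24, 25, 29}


A \ B = elements in A but not in B
A = {1, 18, 20, 28}
B = {9, 16, 24, 25, 29}
Remove from A any elements in B
A \ B = {1, 18, 20, 28}

A \ B = {1, 18, 20, 28}


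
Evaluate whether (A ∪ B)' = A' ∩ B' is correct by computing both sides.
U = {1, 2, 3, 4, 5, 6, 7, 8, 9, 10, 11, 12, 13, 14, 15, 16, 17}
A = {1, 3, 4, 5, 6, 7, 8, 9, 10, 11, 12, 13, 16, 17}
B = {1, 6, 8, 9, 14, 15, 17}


LHS: A ∪ B = {1, 3, 4, 5, 6, 7, 8, 9, 10, 11, 12, 13, 14, 15, 16, 17}
(A ∪ B)' = U \ (A ∪ B) = {2}
A' = {2, 14, 15}, B' = {2, 3, 4, 5, 7, 10, 11, 12, 13, 16}
Claimed RHS: A' ∩ B' = {2}
Identity is VALID: LHS = RHS = {2} ✓

Identity is valid. (A ∪ B)' = A' ∩ B' = {2}


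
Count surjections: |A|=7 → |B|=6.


n = |A| = 7, k = |B| = 6. Surjections via inclusion-exclusion:
S(n,k) = Σ(-1)^i × C(k,i) × (k-i)^n, i=0 to k
i=0: (-1)^0×C(6,0)×6^7 = 279936
i=1: (-1)^1×C(6,1)×5^7 = -468750
i=2: (-1)^2×C(6,2)×4^7 = 245760
i=3: (-1)^3×C(6,3)×3^7 = -43740
i=4: (-1)^4×C(6,4)×2^7 = 1920
i=5: (-1)^5×C(6,5)×1^7 = -6
i=6: (-1)^6×C(6,6)×0^7 = 0
Total = 15120

Number of surjections = 15120


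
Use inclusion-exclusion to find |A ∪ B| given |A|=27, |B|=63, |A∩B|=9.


|A ∪ B| = |A| + |B| - |A ∩ B|
= 27 + 63 - 9
= 81

|A ∪ B| = 81


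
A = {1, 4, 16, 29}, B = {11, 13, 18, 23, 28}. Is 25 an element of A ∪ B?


A = {1, 4, 16, 29}, B = {11, 13, 18, 23, 28}
A ∪ B = all elements in A or B
A ∪ B = {1, 4, 11, 13, 16, 18, 23, 28, 29}
Checking if 25 ∈ A ∪ B
25 is not in A ∪ B → False

25 ∉ A ∪ B


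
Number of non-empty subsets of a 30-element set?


Total subsets = 2^n = 2^30 = 1073741824
Non-empty subsets exclude the empty set: 2^n - 1
= 1073741824 - 1
= 1073741823

Number of non-empty subsets = 1073741823


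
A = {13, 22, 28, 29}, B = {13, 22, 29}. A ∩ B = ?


A ∩ B = elements in both A and B
A = {13, 22, 28, 29}
B = {13, 22, 29}
A ∩ B = {13, 22, 29}

A ∩ B = {13, 22, 29}


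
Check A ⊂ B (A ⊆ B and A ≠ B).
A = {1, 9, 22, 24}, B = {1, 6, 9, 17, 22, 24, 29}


A ⊂ B requires: A ⊆ B AND A ≠ B.
A ⊆ B? Yes
A = B? No
A ⊂ B: Yes (A is a proper subset of B)

Yes, A ⊂ B


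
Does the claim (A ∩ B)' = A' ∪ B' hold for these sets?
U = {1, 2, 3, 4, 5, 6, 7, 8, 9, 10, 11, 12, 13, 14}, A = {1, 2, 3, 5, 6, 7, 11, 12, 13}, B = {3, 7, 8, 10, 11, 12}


LHS: A ∩ B = {3, 7, 11, 12}
(A ∩ B)' = U \ (A ∩ B) = {1, 2, 4, 5, 6, 8, 9, 10, 13, 14}
A' = {4, 8, 9, 10, 14}, B' = {1, 2, 4, 5, 6, 9, 13, 14}
Claimed RHS: A' ∪ B' = {1, 2, 4, 5, 6, 8, 9, 10, 13, 14}
Identity is VALID: LHS = RHS = {1, 2, 4, 5, 6, 8, 9, 10, 13, 14} ✓

Identity is valid. (A ∩ B)' = A' ∪ B' = {1, 2, 4, 5, 6, 8, 9, 10, 13, 14}


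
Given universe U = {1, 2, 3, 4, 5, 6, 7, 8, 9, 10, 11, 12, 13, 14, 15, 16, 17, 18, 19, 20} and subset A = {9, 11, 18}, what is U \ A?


Aᶜ = U \ A = elements in U but not in A
U = {1, 2, 3, 4, 5, 6, 7, 8, 9, 10, 11, 12, 13, 14, 15, 16, 17, 18, 19, 20}
A = {9, 11, 18}
Aᶜ = {1, 2, 3, 4, 5, 6, 7, 8, 10, 12, 13, 14, 15, 16, 17, 19, 20}

Aᶜ = {1, 2, 3, 4, 5, 6, 7, 8, 10, 12, 13, 14, 15, 16, 17, 19, 20}


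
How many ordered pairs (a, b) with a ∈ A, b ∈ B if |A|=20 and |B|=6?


|A × B| = |A| × |B|
= 20 × 6
= 120

|A × B| = 120


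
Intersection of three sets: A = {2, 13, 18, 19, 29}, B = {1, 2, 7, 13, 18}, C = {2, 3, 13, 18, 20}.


A ∩ B = {2, 13, 18}
(A ∩ B) ∩ C = {2, 13, 18}

A ∩ B ∩ C = {2, 13, 18}


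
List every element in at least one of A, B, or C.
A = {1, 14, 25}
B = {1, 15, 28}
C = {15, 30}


A ∪ B = {1, 14, 15, 25, 28}
(A ∪ B) ∪ C = {1, 14, 15, 25, 28, 30}

A ∪ B ∪ C = {1, 14, 15, 25, 28, 30}


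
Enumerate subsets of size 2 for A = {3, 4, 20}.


|A| = 3, so A has C(3,2) = 3 subsets of size 2.
Enumerate by choosing 2 elements from A at a time:
{3, 4}, {3, 20}, {4, 20}

2-element subsets (3 total): {3, 4}, {3, 20}, {4, 20}


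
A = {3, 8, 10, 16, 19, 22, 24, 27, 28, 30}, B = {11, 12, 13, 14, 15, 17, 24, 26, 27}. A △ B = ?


A △ B = (A \ B) ∪ (B \ A) = elements in exactly one of A or B
A \ B = {3, 8, 10, 16, 19, 22, 28, 30}
B \ A = {11, 12, 13, 14, 15, 17, 26}
A △ B = {3, 8, 10, 11, 12, 13, 14, 15, 16, 17, 19, 22, 26, 28, 30}

A △ B = {3, 8, 10, 11, 12, 13, 14, 15, 16, 17, 19, 22, 26, 28, 30}


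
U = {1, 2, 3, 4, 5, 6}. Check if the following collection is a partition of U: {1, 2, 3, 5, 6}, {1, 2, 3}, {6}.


A partition requires: (1) non-empty parts, (2) pairwise disjoint, (3) union = U
Parts: {1, 2, 3, 5, 6}, {1, 2, 3}, {6}
Union of parts: {1, 2, 3, 5, 6}
U = {1, 2, 3, 4, 5, 6}
All non-empty? True
Pairwise disjoint? False
Covers U? False

No, not a valid partition


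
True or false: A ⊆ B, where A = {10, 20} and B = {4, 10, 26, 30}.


A ⊆ B means every element of A is in B.
Elements in A not in B: {20}
So A ⊄ B.

No, A ⊄ B


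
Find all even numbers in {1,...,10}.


Checking each candidate:
Condition: even numbers in {1,...,10}
Result = {2, 4, 6, 8, 10}

{2, 4, 6, 8, 10}


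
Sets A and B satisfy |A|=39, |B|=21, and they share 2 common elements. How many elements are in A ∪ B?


|A ∪ B| = |A| + |B| - |A ∩ B|
= 39 + 21 - 2
= 58

|A ∪ B| = 58


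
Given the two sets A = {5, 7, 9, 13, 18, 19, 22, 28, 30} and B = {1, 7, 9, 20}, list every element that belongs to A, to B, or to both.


A ∪ B = all elements in A or B (or both)
A = {5, 7, 9, 13, 18, 19, 22, 28, 30}
B = {1, 7, 9, 20}
A ∪ B = {1, 5, 7, 9, 13, 18, 19, 20, 22, 28, 30}

A ∪ B = {1, 5, 7, 9, 13, 18, 19, 20, 22, 28, 30}


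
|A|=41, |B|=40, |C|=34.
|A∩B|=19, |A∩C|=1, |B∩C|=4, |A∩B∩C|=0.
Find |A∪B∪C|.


|A∪B∪C| = |A|+|B|+|C| - |A∩B|-|A∩C|-|B∩C| + |A∩B∩C|
= 41+40+34 - 19-1-4 + 0
= 115 - 24 + 0
= 91

|A ∪ B ∪ C| = 91


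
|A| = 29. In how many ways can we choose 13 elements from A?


C(n,k) = n! / (k!(n-k)!)
C(29,13) = 29! / (13!16!)
= 67863915

C(29,13) = 67863915


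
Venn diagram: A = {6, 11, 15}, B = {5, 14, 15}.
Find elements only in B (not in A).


A = {6, 11, 15}
B = {5, 14, 15}
Region: only in B (not in A)
Elements: {5, 14}

Elements only in B (not in A): {5, 14}


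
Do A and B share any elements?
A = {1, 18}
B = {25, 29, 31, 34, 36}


Disjoint means A ∩ B = ∅.
A ∩ B = ∅
A ∩ B = ∅, so A and B are disjoint.

No — A and B share no elements (A ∩ B = ∅), so they are disjoint


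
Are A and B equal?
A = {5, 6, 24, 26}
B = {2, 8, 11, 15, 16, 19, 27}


Two sets are equal iff they have exactly the same elements.
A = {5, 6, 24, 26}
B = {2, 8, 11, 15, 16, 19, 27}
Differences: {2, 5, 6, 8, 11, 15, 16, 19, 24, 26, 27}
A ≠ B

No, A ≠ B


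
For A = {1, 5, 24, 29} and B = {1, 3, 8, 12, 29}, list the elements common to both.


A ∩ B = elements in both A and B
A = {1, 5, 24, 29}
B = {1, 3, 8, 12, 29}
A ∩ B = {1, 29}

A ∩ B = {1, 29}


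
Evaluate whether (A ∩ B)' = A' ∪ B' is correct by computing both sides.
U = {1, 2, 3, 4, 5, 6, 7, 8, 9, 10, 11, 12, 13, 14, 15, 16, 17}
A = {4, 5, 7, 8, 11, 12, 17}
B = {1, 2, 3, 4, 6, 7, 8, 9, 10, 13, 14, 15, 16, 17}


LHS: A ∩ B = {4, 7, 8, 17}
(A ∩ B)' = U \ (A ∩ B) = {1, 2, 3, 5, 6, 9, 10, 11, 12, 13, 14, 15, 16}
A' = {1, 2, 3, 6, 9, 10, 13, 14, 15, 16}, B' = {5, 11, 12}
Claimed RHS: A' ∪ B' = {1, 2, 3, 5, 6, 9, 10, 11, 12, 13, 14, 15, 16}
Identity is VALID: LHS = RHS = {1, 2, 3, 5, 6, 9, 10, 11, 12, 13, 14, 15, 16} ✓

Identity is valid. (A ∩ B)' = A' ∪ B' = {1, 2, 3, 5, 6, 9, 10, 11, 12, 13, 14, 15, 16}


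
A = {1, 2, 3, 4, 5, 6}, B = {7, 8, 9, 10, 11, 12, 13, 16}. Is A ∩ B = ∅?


Disjoint means A ∩ B = ∅.
A ∩ B = ∅
A ∩ B = ∅, so A and B are disjoint.

Yes, A and B are disjoint


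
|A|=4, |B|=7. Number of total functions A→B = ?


Each of |A| = 4 inputs maps to any of |B| = 7 outputs.
# functions = |B|^|A| = 7^4
= 2401

Number of functions = 2401


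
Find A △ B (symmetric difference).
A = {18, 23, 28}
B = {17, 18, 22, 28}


A △ B = (A \ B) ∪ (B \ A) = elements in exactly one of A or B
A \ B = {23}
B \ A = {17, 22}
A △ B = {17, 22, 23}

A △ B = {17, 22, 23}


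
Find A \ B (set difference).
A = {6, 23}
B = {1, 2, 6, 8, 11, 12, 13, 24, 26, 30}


A \ B = elements in A but not in B
A = {6, 23}
B = {1, 2, 6, 8, 11, 12, 13, 24, 26, 30}
Remove from A any elements in B
A \ B = {23}

A \ B = {23}


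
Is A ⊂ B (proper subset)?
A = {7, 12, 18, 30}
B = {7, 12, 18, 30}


A ⊂ B requires: A ⊆ B AND A ≠ B.
A ⊆ B? Yes
A = B? Yes
A = B, so A is not a PROPER subset.

No, A is not a proper subset of B


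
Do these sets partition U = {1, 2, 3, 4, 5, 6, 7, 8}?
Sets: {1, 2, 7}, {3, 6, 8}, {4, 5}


A partition requires: (1) non-empty parts, (2) pairwise disjoint, (3) union = U
Parts: {1, 2, 7}, {3, 6, 8}, {4, 5}
Union of parts: {1, 2, 3, 4, 5, 6, 7, 8}
U = {1, 2, 3, 4, 5, 6, 7, 8}
All non-empty? True
Pairwise disjoint? True
Covers U? True

Yes, valid partition


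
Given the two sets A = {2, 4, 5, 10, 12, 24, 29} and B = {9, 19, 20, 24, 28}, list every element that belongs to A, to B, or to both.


A ∪ B = all elements in A or B (or both)
A = {2, 4, 5, 10, 12, 24, 29}
B = {9, 19, 20, 24, 28}
A ∪ B = {2, 4, 5, 9, 10, 12, 19, 20, 24, 28, 29}

A ∪ B = {2, 4, 5, 9, 10, 12, 19, 20, 24, 28, 29}


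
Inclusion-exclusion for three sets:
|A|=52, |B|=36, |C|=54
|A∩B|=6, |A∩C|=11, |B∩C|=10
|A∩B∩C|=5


|A∪B∪C| = |A|+|B|+|C| - |A∩B|-|A∩C|-|B∩C| + |A∩B∩C|
= 52+36+54 - 6-11-10 + 5
= 142 - 27 + 5
= 120

|A ∪ B ∪ C| = 120


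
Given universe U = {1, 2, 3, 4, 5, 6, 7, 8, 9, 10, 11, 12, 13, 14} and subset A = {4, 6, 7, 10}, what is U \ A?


Aᶜ = U \ A = elements in U but not in A
U = {1, 2, 3, 4, 5, 6, 7, 8, 9, 10, 11, 12, 13, 14}
A = {4, 6, 7, 10}
Aᶜ = {1, 2, 3, 5, 8, 9, 11, 12, 13, 14}

Aᶜ = {1, 2, 3, 5, 8, 9, 11, 12, 13, 14}


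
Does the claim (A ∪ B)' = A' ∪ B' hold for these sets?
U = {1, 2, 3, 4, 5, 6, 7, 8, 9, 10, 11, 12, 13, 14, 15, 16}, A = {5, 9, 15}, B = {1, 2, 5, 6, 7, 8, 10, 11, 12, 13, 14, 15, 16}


LHS: A ∪ B = {1, 2, 5, 6, 7, 8, 9, 10, 11, 12, 13, 14, 15, 16}
(A ∪ B)' = U \ (A ∪ B) = {3, 4}
A' = {1, 2, 3, 4, 6, 7, 8, 10, 11, 12, 13, 14, 16}, B' = {3, 4, 9}
Claimed RHS: A' ∪ B' = {1, 2, 3, 4, 6, 7, 8, 9, 10, 11, 12, 13, 14, 16}
Identity is INVALID: LHS = {3, 4} but the RHS claimed here equals {1, 2, 3, 4, 6, 7, 8, 9, 10, 11, 12, 13, 14, 16}. The correct form is (A ∪ B)' = A' ∩ B'.

Identity is invalid: (A ∪ B)' = {3, 4} but A' ∪ B' = {1, 2, 3, 4, 6, 7, 8, 9, 10, 11, 12, 13, 14, 16}. The correct De Morgan law is (A ∪ B)' = A' ∩ B'.


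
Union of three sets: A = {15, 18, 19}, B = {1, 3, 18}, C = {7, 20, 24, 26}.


A ∪ B = {1, 3, 15, 18, 19}
(A ∪ B) ∪ C = {1, 3, 7, 15, 18, 19, 20, 24, 26}

A ∪ B ∪ C = {1, 3, 7, 15, 18, 19, 20, 24, 26}


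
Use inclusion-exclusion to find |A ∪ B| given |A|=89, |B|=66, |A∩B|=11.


|A ∪ B| = |A| + |B| - |A ∩ B|
= 89 + 66 - 11
= 144

|A ∪ B| = 144


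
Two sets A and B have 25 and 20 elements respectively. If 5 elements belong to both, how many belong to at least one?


|A ∪ B| = |A| + |B| - |A ∩ B|
= 25 + 20 - 5
= 40

|A ∪ B| = 40


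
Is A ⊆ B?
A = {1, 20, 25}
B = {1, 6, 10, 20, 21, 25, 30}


A ⊆ B means every element of A is in B.
All elements of A are in B.
So A ⊆ B.

Yes, A ⊆ B


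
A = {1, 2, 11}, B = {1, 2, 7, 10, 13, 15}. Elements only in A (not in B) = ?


A = {1, 2, 11}
B = {1, 2, 7, 10, 13, 15}
Region: only in A (not in B)
Elements: {11}

Elements only in A (not in B): {11}


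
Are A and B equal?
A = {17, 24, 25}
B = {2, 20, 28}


Two sets are equal iff they have exactly the same elements.
A = {17, 24, 25}
B = {2, 20, 28}
Differences: {2, 17, 20, 24, 25, 28}
A ≠ B

No, A ≠ B


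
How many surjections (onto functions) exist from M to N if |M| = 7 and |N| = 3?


n = |M| = 7, k = |N| = 3. Surjections via inclusion-exclusion:
S(n,k) = Σ(-1)^i × C(k,i) × (k-i)^n, i=0 to k
i=0: (-1)^0×C(3,0)×3^7 = 2187
i=1: (-1)^1×C(3,1)×2^7 = -384
i=2: (-1)^2×C(3,2)×1^7 = 3
i=3: (-1)^3×C(3,3)×0^7 = 0
Total = 1806

Number of surjections = 1806


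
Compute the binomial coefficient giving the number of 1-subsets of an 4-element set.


C(n,k) = n! / (k!(n-k)!)
C(4,1) = 4! / (1!3!)
= 4

C(4,1) = 4


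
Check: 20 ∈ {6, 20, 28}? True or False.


A = {6, 20, 28}
Checking if 20 is in A
20 is in A → True

20 ∈ A


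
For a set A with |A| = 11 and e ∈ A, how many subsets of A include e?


Subsets of A containing e correspond to subsets of A \ {e}, which has 10 elements.
Count = 2^(n-1) = 2^10
= 1024

Number of subsets containing e = 1024


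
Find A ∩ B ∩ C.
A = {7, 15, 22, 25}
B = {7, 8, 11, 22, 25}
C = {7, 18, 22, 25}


A ∩ B = {7, 22, 25}
(A ∩ B) ∩ C = {7, 22, 25}

A ∩ B ∩ C = {7, 22, 25}
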